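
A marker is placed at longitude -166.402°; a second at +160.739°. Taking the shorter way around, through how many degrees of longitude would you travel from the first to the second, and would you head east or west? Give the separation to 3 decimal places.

Raw difference: 160.739 − -166.402 = 327.141°.
Normalise into (−180°, 180°]: 327.141° − 360° = -32.859°.
Negative ⇒ the second point lies to the west; separation 32.859°.

32.859° west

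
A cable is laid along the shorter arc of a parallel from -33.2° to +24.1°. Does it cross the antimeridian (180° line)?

Signed shortest Δλ = ((24.1 − -33.2 + 180) mod 360) − 180 = 57.3°.
Going east by 57.3° from -33.2° reaches +24.1° without touching 180°.

No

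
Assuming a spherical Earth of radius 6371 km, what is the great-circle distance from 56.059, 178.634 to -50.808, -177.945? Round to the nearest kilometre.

Δλ = -177.945 − 178.634 = -356.579°; wrapped into (−180°, 180°]: 3.421°.
Δφ = -50.808 − 56.059 = -106.867°.
a = sin²(Δφ/2) + cos φ₁ · cos φ₂ · sin²(Δλ/2) = 0.645390.
c = 2·atan2(√a, √(1−a)) = 1.86584 rad → d = 6371·c ≈ 11887.25 km.

11887 km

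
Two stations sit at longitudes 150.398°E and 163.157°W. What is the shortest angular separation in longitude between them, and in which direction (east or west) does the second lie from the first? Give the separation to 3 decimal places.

Raw difference: -163.157 − 150.398 = -313.555°.
Normalise into (−180°, 180°]: -313.555° + 360° = 46.445°.
Positive ⇒ the second point lies to the east; separation 46.445°.

46.445° east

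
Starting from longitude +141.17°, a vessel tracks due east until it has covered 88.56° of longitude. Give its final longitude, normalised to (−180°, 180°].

-130.27°

Start at +141.17°; shift +88.56° → +229.73°.
+229.73° lies outside (−180°, 180°]; subtract 360° → -130.27°.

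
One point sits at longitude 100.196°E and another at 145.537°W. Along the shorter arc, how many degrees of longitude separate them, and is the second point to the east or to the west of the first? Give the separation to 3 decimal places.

114.267° east

Raw difference: -145.537 − 100.196 = -245.733°.
Normalise into (−180°, 180°]: -245.733° + 360° = 114.267°.
Positive ⇒ the second point lies to the east; separation 114.267°.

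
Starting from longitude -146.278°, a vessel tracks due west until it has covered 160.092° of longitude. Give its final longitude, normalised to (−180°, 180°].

+53.630°

Start at -146.278°; shift −160.092° → -306.370°.
-306.370° lies outside (−180°, 180°]; add 360° → +53.630°.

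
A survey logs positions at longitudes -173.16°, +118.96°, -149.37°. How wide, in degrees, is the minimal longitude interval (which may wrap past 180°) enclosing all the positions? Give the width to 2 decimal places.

Sort the longitudes: -173.16°, -149.37°, +118.96°.
Eastward gaps between consecutive values (wrapping around): 23.79°, 268.33°, 67.88°.
Largest gap = 268.33° ⇒ minimal covering band is its complement: 360° − 268.33° = 91.67°.
Band runs from +118.96° eastward to -149.37°, crossing the antimeridian.

91.67°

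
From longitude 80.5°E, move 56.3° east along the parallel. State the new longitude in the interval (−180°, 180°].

136.8°E

Start at +80.5°; shift +56.3° → +136.8°.
+136.8° already lies in (−180°, 180°].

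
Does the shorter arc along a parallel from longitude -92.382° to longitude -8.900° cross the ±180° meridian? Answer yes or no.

Signed shortest Δλ = ((-8.900 − -92.382 + 180) mod 360) − 180 = 83.482°.
Going east by 83.482° from -92.382° reaches -8.900° without touching 180°.

No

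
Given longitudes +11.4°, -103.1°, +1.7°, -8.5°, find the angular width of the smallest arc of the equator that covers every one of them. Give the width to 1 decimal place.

114.5°

Sort the longitudes: -103.1°, -8.5°, +1.7°, +11.4°.
Eastward gaps between consecutive values (wrapping around): 94.6°, 10.2°, 9.7°, 245.5°.
Largest gap = 245.5° ⇒ minimal covering band is its complement: 360° − 245.5° = 114.5°.
Band runs from -103.1° eastward to +11.4°.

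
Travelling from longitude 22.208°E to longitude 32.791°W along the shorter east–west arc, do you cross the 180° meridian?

No

Signed shortest Δλ = ((-32.791 − 22.208 + 180) mod 360) − 180 = -54.999°.
Going west by 54.999° from +22.208° reaches -32.791° without touching 180°.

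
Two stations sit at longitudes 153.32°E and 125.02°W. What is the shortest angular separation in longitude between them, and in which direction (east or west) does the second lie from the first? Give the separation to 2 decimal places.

Raw difference: -125.02 − 153.32 = -278.34°.
Normalise into (−180°, 180°]: -278.34° + 360° = 81.66°.
Positive ⇒ the second point lies to the east; separation 81.66°.

81.66° east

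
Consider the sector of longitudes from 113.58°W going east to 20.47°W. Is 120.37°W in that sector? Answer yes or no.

Band width going east from -113.58° to -20.47°: ((-20.47 − -113.58) mod 360) = 93.11°.
Offset of -120.37° east of the west edge: ((-120.37 − -113.58) mod 360) = 353.21°.
353.21° > 93.11° ⇒ outside.

No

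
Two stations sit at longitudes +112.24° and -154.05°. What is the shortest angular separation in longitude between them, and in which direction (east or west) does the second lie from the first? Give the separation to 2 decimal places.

93.71° east

Raw difference: -154.05 − 112.24 = -266.29°.
Normalise into (−180°, 180°]: -266.29° + 360° = 93.71°.
Positive ⇒ the second point lies to the east; separation 93.71°.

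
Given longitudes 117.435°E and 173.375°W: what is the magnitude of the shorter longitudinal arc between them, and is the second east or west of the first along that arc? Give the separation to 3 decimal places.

Raw difference: -173.375 − 117.435 = -290.81°.
Normalise into (−180°, 180°]: -290.81° + 360° = 69.19°.
Positive ⇒ the second point lies to the east; separation 69.190°.

69.190° east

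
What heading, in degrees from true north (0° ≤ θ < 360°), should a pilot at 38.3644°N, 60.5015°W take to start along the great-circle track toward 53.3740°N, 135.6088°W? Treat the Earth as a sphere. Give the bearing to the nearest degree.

Δλ = -135.6088 − -60.5015 = -75.1073°.
θ = atan2( sin Δλ · cos φ₂ , cos φ₁ · sin φ₂ − sin φ₁ · cos φ₂ · cos Δλ )
  = atan2(-0.57655, 0.53409) = -47.189° → normalised to [0°, 360°): 312.811°.

313°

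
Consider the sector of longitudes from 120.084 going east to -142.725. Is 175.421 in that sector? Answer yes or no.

Yes

Band width going east from +120.084° to -142.725°: ((-142.725 − 120.084) mod 360) = 97.191°.
Offset of +175.421° east of the west edge: ((175.421 − 120.084) mod 360) = 55.337°.
55.337° ≤ 97.191° ⇒ inside.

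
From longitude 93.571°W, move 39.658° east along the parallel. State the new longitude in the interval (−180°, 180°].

Start at -93.571°; shift +39.658° → -53.913°.
-53.913° already lies in (−180°, 180°].

53.913°W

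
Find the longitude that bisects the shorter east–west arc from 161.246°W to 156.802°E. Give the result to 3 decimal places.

177.778°E

Signed shortest Δλ from -161.246° to +156.802° is -41.952°.
Midpoint longitude = -161.246° + (-41.952°)/2 = -161.246° − 20.976° = -182.222°.
Normalise into (−180°, 180°]: +177.778°.
(The naïve average (-161.246 + +156.802)/2 = -2.222° is on the wrong side of the globe.)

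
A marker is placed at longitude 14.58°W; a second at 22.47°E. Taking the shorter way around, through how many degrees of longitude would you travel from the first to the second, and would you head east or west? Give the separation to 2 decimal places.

Raw difference: 22.47 − -14.58 = 37.05°.
Normalise into (−180°, 180°]: 37.05° stays 37.05°.
Positive ⇒ the second point lies to the east; separation 37.05°.

37.05° east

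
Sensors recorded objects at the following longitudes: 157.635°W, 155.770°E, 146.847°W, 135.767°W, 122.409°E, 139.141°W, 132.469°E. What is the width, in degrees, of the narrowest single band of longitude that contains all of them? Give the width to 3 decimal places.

101.824°

Sort the longitudes: -157.635°, -146.847°, -139.141°, -135.767°, +122.409°, +132.469°, +155.770°.
Eastward gaps between consecutive values (wrapping around): 10.788°, 7.706°, 3.374°, 258.176°, 10.060°, 23.301°, 46.595°.
Largest gap = 258.176° ⇒ minimal covering band is its complement: 360° − 258.176° = 101.824°.
Band runs from +122.409° eastward to -135.767°, crossing the antimeridian.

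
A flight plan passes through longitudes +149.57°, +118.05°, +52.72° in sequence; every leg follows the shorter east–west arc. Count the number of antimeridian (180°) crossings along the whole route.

0

Leg 1: +149.57° → +118.05°, shortest Δλ = -31.52° (west) — does not cross 180°.
Leg 2: +118.05° → +52.72°, shortest Δλ = -65.33° (west) — does not cross 180°.
Total crossings: 0.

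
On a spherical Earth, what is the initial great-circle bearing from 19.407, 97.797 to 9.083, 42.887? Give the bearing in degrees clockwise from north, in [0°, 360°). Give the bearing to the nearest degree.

Δλ = 42.887 − 97.797 = -54.910°.
θ = atan2( sin Δλ · cos φ₂ , cos φ₁ · sin φ₂ − sin φ₁ · cos φ₂ · cos Δλ )
  = atan2(-0.80799, -0.03972) = -92.815° → normalised to [0°, 360°): 267.185°.

267°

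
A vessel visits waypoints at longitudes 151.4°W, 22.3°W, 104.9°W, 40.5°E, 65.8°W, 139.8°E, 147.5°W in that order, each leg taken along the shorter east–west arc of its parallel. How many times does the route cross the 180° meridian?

Leg 1: -151.4° → -22.3°, shortest Δλ = 129.1° (east) — does not cross 180°.
Leg 2: -22.3° → -104.9°, shortest Δλ = -82.6° (west) — does not cross 180°.
Leg 3: -104.9° → +40.5°, shortest Δλ = 145.4° (east) — does not cross 180°.
Leg 4: +40.5° → -65.8°, shortest Δλ = -106.3° (west) — does not cross 180°.
Leg 5: -65.8° → +139.8°, shortest Δλ = -154.4° (west) — crosses 180°.
Leg 6: +139.8° → -147.5°, shortest Δλ = 72.7° (east) — crosses 180°.
Total crossings: 2.

2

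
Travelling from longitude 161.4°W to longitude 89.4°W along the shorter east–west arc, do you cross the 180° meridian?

No

Signed shortest Δλ = ((-89.4 − -161.4 + 180) mod 360) − 180 = 72.0°.
Going east by 72.0° from -161.4° reaches -89.4° without touching 180°.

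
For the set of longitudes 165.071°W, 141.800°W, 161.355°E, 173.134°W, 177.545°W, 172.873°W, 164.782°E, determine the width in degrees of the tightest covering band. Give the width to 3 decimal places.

56.845°

Sort the longitudes: -177.545°, -173.134°, -172.873°, -165.071°, -141.800°, +161.355°, +164.782°.
Eastward gaps between consecutive values (wrapping around): 4.411°, 0.261°, 7.802°, 23.271°, 303.155°, 3.427°, 17.673°.
Largest gap = 303.155° ⇒ minimal covering band is its complement: 360° − 303.155° = 56.845°.
Band runs from +161.355° eastward to -141.800°, crossing the antimeridian.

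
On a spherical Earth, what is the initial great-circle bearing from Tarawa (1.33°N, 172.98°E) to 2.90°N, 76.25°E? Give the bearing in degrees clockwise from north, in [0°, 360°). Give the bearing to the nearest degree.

Δλ = 76.25 − 172.98 = -96.73°.
θ = atan2( sin Δλ · cos φ₂ , cos φ₁ · sin φ₂ − sin φ₁ · cos φ₂ · cos Δλ )
  = atan2(-0.99184, 0.05330) = -86.924° → normalised to [0°, 360°): 273.076°.

273°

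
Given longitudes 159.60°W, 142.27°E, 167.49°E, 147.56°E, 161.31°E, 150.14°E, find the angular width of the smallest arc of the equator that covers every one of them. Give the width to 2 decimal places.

58.13°

Sort the longitudes: -159.60°, +142.27°, +147.56°, +150.14°, +161.31°, +167.49°.
Eastward gaps between consecutive values (wrapping around): 301.87°, 5.29°, 2.58°, 11.17°, 6.18°, 32.91°.
Largest gap = 301.87° ⇒ minimal covering band is its complement: 360° − 301.87° = 58.13°.
Band runs from +142.27° eastward to -159.60°, crossing the antimeridian.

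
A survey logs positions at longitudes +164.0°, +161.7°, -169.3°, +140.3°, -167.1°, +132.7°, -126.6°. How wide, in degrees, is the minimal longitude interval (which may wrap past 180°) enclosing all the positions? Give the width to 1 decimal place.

Sort the longitudes: -169.3°, -167.1°, -126.6°, +132.7°, +140.3°, +161.7°, +164.0°.
Eastward gaps between consecutive values (wrapping around): 2.2°, 40.5°, 259.3°, 7.6°, 21.4°, 2.3°, 26.7°.
Largest gap = 259.3° ⇒ minimal covering band is its complement: 360° − 259.3° = 100.7°.
Band runs from +132.7° eastward to -126.6°, crossing the antimeridian.

100.7°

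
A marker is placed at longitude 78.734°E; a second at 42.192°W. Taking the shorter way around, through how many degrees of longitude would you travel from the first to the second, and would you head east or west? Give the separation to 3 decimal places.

Raw difference: -42.192 − 78.734 = -120.926°.
Normalise into (−180°, 180°]: -120.926° stays -120.926°.
Negative ⇒ the second point lies to the west; separation 120.926°.

120.926° west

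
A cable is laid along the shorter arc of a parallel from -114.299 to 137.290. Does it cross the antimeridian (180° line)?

Naïve |137.290 − -114.299| = 251.589° > 180°, so the shorter arc goes the other way round — across 180°.
Signed shortest Δλ = ((137.290 − -114.299 + 180) mod 360) − 180 = -108.411°.
Going west by 108.411° from -114.299° passes through 180° before reaching +137.290°.

Yes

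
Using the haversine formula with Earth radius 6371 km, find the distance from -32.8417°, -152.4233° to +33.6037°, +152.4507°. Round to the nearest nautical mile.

Δλ = 152.4507 − -152.4233 = 304.8740°; wrapped into (−180°, 180°]: -55.1260°.
Δφ = 33.6037 − -32.8417 = 66.4454°.
a = sin²(Δφ/2) + cos φ₁ · cos φ₂ · sin²(Δλ/2) = 0.450018.
c = 2·atan2(√a, √(1−a)) = 1.47067 rad → d = 6371·c ≈ 9369.61 km ≈ 5059.18 nmi.

5059 nmi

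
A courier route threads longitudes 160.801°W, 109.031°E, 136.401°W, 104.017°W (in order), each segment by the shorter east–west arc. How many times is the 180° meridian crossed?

2

Leg 1: -160.801° → +109.031°, shortest Δλ = -90.168° (west) — crosses 180°.
Leg 2: +109.031° → -136.401°, shortest Δλ = 114.568° (east) — crosses 180°.
Leg 3: -136.401° → -104.017°, shortest Δλ = 32.384° (east) — does not cross 180°.
Total crossings: 2.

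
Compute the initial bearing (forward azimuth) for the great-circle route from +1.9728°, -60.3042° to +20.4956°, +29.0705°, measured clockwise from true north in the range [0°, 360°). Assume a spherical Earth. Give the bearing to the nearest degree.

70°

Δλ = 29.0705 − -60.3042 = 89.3747°.
θ = atan2( sin Δλ · cos φ₂ , cos φ₁ · sin φ₂ − sin φ₁ · cos φ₂ · cos Δλ )
  = atan2(0.93664, 0.34958) = 69.533° → normalised to [0°, 360°): 69.533°.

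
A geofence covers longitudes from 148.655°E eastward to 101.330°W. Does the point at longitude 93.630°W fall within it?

Band width going east from +148.655° to -101.330°: ((-101.330 − 148.655) mod 360) = 110.015°.
Offset of -93.630° east of the west edge: ((-93.630 − 148.655) mod 360) = 117.715°.
117.715° > 110.015° ⇒ outside.

No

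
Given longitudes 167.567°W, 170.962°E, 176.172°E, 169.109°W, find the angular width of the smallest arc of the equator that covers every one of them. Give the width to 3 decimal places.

21.471°

Sort the longitudes: -169.109°, -167.567°, +170.962°, +176.172°.
Eastward gaps between consecutive values (wrapping around): 1.542°, 338.529°, 5.210°, 14.719°.
Largest gap = 338.529° ⇒ minimal covering band is its complement: 360° − 338.529° = 21.471°.
Band runs from +170.962° eastward to -167.567°, crossing the antimeridian.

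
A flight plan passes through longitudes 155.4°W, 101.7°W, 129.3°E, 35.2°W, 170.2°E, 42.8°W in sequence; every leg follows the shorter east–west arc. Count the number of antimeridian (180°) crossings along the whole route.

3

Leg 1: -155.4° → -101.7°, shortest Δλ = 53.7° (east) — does not cross 180°.
Leg 2: -101.7° → +129.3°, shortest Δλ = -129.0° (west) — crosses 180°.
Leg 3: +129.3° → -35.2°, shortest Δλ = -164.5° (west) — does not cross 180°.
Leg 4: -35.2° → +170.2°, shortest Δλ = -154.6° (west) — crosses 180°.
Leg 5: +170.2° → -42.8°, shortest Δλ = 147.0° (east) — crosses 180°.
Total crossings: 3.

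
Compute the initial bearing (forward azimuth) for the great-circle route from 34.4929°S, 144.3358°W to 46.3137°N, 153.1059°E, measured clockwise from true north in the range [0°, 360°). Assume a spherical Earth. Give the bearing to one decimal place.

321.7°

Δλ = 153.1059 − -144.3358 = 297.4417°; wrapped into (−180°, 180°]: -62.5583°.
θ = atan2( sin Δλ · cos φ₂ , cos φ₁ · sin φ₂ − sin φ₁ · cos φ₂ · cos Δλ )
  = atan2(-0.61299, 0.77626) = -38.297° → normalised to [0°, 360°): 321.703°.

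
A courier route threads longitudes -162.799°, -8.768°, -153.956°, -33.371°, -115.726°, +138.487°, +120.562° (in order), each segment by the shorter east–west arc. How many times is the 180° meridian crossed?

Leg 1: -162.799° → -8.768°, shortest Δλ = 154.031° (east) — does not cross 180°.
Leg 2: -8.768° → -153.956°, shortest Δλ = -145.188° (west) — does not cross 180°.
Leg 3: -153.956° → -33.371°, shortest Δλ = 120.585° (east) — does not cross 180°.
Leg 4: -33.371° → -115.726°, shortest Δλ = -82.355° (west) — does not cross 180°.
Leg 5: -115.726° → +138.487°, shortest Δλ = -105.787° (west) — crosses 180°.
Leg 6: +138.487° → +120.562°, shortest Δλ = -17.925° (west) — does not cross 180°.
Total crossings: 1.

1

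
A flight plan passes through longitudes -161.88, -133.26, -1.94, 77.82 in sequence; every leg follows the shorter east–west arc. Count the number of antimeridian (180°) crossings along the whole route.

0

Leg 1: -161.88° → -133.26°, shortest Δλ = 28.62° (east) — does not cross 180°.
Leg 2: -133.26° → -1.94°, shortest Δλ = 131.32° (east) — does not cross 180°.
Leg 3: -1.94° → +77.82°, shortest Δλ = 79.76° (east) — does not cross 180°.
Total crossings: 0.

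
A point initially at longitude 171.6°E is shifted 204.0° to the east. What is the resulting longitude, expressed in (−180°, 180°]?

15.6°E

Start at +171.6°; shift +204.0° → +375.6°.
+375.6° lies outside (−180°, 180°]; subtract 360° → +15.6°.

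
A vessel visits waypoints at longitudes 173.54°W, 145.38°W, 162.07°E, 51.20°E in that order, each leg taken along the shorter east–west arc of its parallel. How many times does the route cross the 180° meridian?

Leg 1: -173.54° → -145.38°, shortest Δλ = 28.16° (east) — does not cross 180°.
Leg 2: -145.38° → +162.07°, shortest Δλ = -52.55° (west) — crosses 180°.
Leg 3: +162.07° → +51.20°, shortest Δλ = -110.87° (west) — does not cross 180°.
Total crossings: 1.

1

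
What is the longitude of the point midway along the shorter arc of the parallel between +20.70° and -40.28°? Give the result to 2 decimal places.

Signed shortest Δλ from +20.70° to -40.28° is -60.98°.
Midpoint longitude = +20.70° + (-60.98°)/2 = +20.70° − 30.49° = -9.79°.

-9.79°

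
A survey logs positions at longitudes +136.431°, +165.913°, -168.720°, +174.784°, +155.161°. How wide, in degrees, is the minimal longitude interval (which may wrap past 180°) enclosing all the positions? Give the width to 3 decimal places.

Sort the longitudes: -168.720°, +136.431°, +155.161°, +165.913°, +174.784°.
Eastward gaps between consecutive values (wrapping around): 305.151°, 18.730°, 10.752°, 8.871°, 16.496°.
Largest gap = 305.151° ⇒ minimal covering band is its complement: 360° − 305.151° = 54.849°.
Band runs from +136.431° eastward to -168.720°, crossing the antimeridian.

54.849°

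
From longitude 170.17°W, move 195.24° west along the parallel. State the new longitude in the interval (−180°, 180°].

5.41°W

Start at -170.17°; shift −195.24° → -365.41°.
-365.41° lies outside (−180°, 180°]; add 360° → -5.41°.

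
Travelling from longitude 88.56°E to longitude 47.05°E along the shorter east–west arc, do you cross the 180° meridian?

No

Signed shortest Δλ = ((47.05 − 88.56 + 180) mod 360) − 180 = -41.51°.
Going west by 41.51° from +88.56° reaches +47.05° without touching 180°.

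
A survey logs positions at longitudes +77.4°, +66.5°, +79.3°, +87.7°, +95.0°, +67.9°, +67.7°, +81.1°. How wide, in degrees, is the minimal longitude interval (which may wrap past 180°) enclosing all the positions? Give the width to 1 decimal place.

Sort the longitudes: +66.5°, +67.7°, +67.9°, +77.4°, +79.3°, +81.1°, +87.7°, +95.0°.
Eastward gaps between consecutive values (wrapping around): 1.2°, 0.2°, 9.5°, 1.9°, 1.8°, 6.6°, 7.3°, 331.5°.
Largest gap = 331.5° ⇒ minimal covering band is its complement: 360° − 331.5° = 28.5°.
Band runs from +66.5° eastward to +95.0°.

28.5°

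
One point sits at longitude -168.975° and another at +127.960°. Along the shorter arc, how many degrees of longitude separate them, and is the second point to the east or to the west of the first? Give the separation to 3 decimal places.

Raw difference: 127.960 − -168.975 = 296.935°.
Normalise into (−180°, 180°]: 296.935° − 360° = -63.065°.
Negative ⇒ the second point lies to the west; separation 63.065°.

63.065° west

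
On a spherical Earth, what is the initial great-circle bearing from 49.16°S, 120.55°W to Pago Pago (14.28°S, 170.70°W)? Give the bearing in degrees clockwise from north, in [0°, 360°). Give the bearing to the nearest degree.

Δλ = -170.70 − -120.55 = -50.15°.
θ = atan2( sin Δλ · cos φ₂ , cos φ₁ · sin φ₂ − sin φ₁ · cos φ₂ · cos Δλ )
  = atan2(-0.74400, 0.30849) = -67.479° → normalised to [0°, 360°): 292.521°.

293°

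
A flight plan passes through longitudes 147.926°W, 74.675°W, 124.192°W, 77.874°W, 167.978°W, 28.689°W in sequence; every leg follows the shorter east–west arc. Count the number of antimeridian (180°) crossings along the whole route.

Leg 1: -147.926° → -74.675°, shortest Δλ = 73.251° (east) — does not cross 180°.
Leg 2: -74.675° → -124.192°, shortest Δλ = -49.517° (west) — does not cross 180°.
Leg 3: -124.192° → -77.874°, shortest Δλ = 46.318° (east) — does not cross 180°.
Leg 4: -77.874° → -167.978°, shortest Δλ = -90.104° (west) — does not cross 180°.
Leg 5: -167.978° → -28.689°, shortest Δλ = 139.289° (east) — does not cross 180°.
Total crossings: 0.

0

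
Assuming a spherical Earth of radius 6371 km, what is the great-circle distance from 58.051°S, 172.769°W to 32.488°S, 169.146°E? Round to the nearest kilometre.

3152 km

Δλ = 169.146 − -172.769 = 341.915°; wrapped into (−180°, 180°]: -18.085°.
Δφ = -32.488 − -58.051 = 25.563°.
a = sin²(Δφ/2) + cos φ₁ · cos φ₂ · sin²(Δλ/2) = 0.059970.
c = 2·atan2(√a, √(1−a)) = 0.49481 rad → d = 6371·c ≈ 3152.42 km.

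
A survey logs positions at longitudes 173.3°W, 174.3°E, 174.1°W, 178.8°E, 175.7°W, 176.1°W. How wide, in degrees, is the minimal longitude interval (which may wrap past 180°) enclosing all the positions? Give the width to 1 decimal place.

12.4°

Sort the longitudes: -176.1°, -175.7°, -174.1°, -173.3°, +174.3°, +178.8°.
Eastward gaps between consecutive values (wrapping around): 0.4°, 1.6°, 0.8°, 347.6°, 4.5°, 5.1°.
Largest gap = 347.6° ⇒ minimal covering band is its complement: 360° − 347.6° = 12.4°.
Band runs from +174.3° eastward to -173.3°, crossing the antimeridian.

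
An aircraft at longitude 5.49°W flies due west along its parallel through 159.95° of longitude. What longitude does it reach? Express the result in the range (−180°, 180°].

165.44°W

Start at -5.49°; shift −159.95° → -165.44°.
-165.44° already lies in (−180°, 180°].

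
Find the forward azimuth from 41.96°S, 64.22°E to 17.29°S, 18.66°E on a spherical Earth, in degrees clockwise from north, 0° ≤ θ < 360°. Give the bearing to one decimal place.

288.3°

Δλ = 18.66 − 64.22 = -45.56°.
θ = atan2( sin Δλ · cos φ₂ , cos φ₁ · sin φ₂ − sin φ₁ · cos φ₂ · cos Δλ )
  = atan2(-0.68172, 0.22598) = -71.661° → normalised to [0°, 360°): 288.339°.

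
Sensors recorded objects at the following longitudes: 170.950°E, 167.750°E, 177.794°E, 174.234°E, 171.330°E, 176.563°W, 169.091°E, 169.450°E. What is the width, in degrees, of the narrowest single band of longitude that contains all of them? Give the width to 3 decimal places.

Sort the longitudes: -176.563°, +167.750°, +169.091°, +169.450°, +170.950°, +171.330°, +174.234°, +177.794°.
Eastward gaps between consecutive values (wrapping around): 344.313°, 1.341°, 0.359°, 1.500°, 0.380°, 2.904°, 3.560°, 5.643°.
Largest gap = 344.313° ⇒ minimal covering band is its complement: 360° − 344.313° = 15.687°.
Band runs from +167.750° eastward to -176.563°, crossing the antimeridian.

15.687°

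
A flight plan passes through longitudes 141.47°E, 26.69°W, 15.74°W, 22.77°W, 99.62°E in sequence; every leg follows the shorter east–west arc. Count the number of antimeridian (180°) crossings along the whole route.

Leg 1: +141.47° → -26.69°, shortest Δλ = -168.16° (west) — does not cross 180°.
Leg 2: -26.69° → -15.74°, shortest Δλ = 10.95° (east) — does not cross 180°.
Leg 3: -15.74° → -22.77°, shortest Δλ = -7.03° (west) — does not cross 180°.
Leg 4: -22.77° → +99.62°, shortest Δλ = 122.39° (east) — does not cross 180°.
Total crossings: 0.

0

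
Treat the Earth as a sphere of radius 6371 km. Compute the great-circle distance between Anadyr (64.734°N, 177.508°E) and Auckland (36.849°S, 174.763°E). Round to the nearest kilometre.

Δλ = 174.763 − 177.508 = -2.745°.
Δφ = -36.849 − 64.734 = -101.583°.
a = sin²(Δφ/2) + cos φ₁ · cos φ₂ · sin²(Δλ/2) = 0.600590.
c = 2·atan2(√a, √(1−a)) = 1.77336 rad → d = 6371·c ≈ 11298.06 km.

11298 km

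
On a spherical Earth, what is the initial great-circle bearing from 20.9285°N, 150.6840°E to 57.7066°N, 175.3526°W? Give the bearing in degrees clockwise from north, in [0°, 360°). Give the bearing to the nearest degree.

25°

Δλ = -175.3526 − 150.6840 = -326.0366°; wrapped into (−180°, 180°]: 33.9634°.
θ = atan2( sin Δλ · cos φ₂ , cos φ₁ · sin φ₂ − sin φ₁ · cos φ₂ · cos Δλ )
  = atan2(0.29847, 0.63128) = 25.305° → normalised to [0°, 360°): 25.305°.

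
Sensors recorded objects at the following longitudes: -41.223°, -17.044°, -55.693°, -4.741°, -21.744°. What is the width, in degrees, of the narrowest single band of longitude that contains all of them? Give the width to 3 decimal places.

50.952°

Sort the longitudes: -55.693°, -41.223°, -21.744°, -17.044°, -4.741°.
Eastward gaps between consecutive values (wrapping around): 14.470°, 19.479°, 4.700°, 12.303°, 309.048°.
Largest gap = 309.048° ⇒ minimal covering band is its complement: 360° − 309.048° = 50.952°.
Band runs from -55.693° eastward to -4.741°.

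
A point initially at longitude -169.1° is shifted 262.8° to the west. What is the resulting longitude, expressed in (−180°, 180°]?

-71.9°

Start at -169.1°; shift −262.8° → -431.9°.
-431.9° lies outside (−180°, 180°]; add 360° → -71.9°.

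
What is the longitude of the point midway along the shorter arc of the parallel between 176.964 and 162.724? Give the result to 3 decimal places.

Signed shortest Δλ from +176.964° to +162.724° is -14.240°.
Midpoint longitude = +176.964° + (-14.240°)/2 = +176.964° − 7.120° = +169.844°.

+169.844°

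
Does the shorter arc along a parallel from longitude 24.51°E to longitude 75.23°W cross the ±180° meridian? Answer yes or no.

Signed shortest Δλ = ((-75.23 − 24.51 + 180) mod 360) − 180 = -99.74°.
Going west by 99.74° from +24.51° reaches -75.23° without touching 180°.

No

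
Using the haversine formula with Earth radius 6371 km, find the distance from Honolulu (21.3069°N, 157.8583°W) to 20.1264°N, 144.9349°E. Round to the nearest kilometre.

Δλ = 144.9349 − -157.8583 = 302.7932°; wrapped into (−180°, 180°]: -57.2068°.
Δφ = 20.1264 − 21.3069 = -1.1805°.
a = sin²(Δφ/2) + cos φ₁ · cos φ₂ · sin²(Δλ/2) = 0.200597.
c = 2·atan2(√a, √(1−a)) = 0.92879 rad → d = 6371·c ≈ 5917.30 km.

5917 km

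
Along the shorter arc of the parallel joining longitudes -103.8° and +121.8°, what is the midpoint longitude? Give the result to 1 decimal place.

Signed shortest Δλ from -103.8° to +121.8° is -134.4°.
Midpoint longitude = -103.8° + (-134.4°)/2 = -103.8° − 67.2° = -171.0°.
(The naïve average (-103.8 + +121.8)/2 = 9.0° is on the wrong side of the globe.)

-171.0°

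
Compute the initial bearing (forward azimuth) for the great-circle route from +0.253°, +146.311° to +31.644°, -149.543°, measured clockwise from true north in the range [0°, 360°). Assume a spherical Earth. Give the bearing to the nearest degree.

Δλ = -149.543 − 146.311 = -295.854°; wrapped into (−180°, 180°]: 64.146°.
θ = atan2( sin Δλ · cos φ₂ , cos φ₁ · sin φ₂ − sin φ₁ · cos φ₂ · cos Δλ )
  = atan2(0.76611, 0.52300) = 55.680° → normalised to [0°, 360°): 55.680°.

56°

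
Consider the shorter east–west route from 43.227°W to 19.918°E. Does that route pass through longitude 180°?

No

Signed shortest Δλ = ((19.918 − -43.227 + 180) mod 360) − 180 = 63.145°.
Going east by 63.145° from -43.227° reaches +19.918° without touching 180°.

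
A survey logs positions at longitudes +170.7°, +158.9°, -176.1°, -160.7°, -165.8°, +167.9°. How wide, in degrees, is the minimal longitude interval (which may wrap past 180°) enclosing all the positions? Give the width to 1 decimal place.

Sort the longitudes: -176.1°, -165.8°, -160.7°, +158.9°, +167.9°, +170.7°.
Eastward gaps between consecutive values (wrapping around): 10.3°, 5.1°, 319.6°, 9.0°, 2.8°, 13.2°.
Largest gap = 319.6° ⇒ minimal covering band is its complement: 360° − 319.6° = 40.4°.
Band runs from +158.9° eastward to -160.7°, crossing the antimeridian.

40.4°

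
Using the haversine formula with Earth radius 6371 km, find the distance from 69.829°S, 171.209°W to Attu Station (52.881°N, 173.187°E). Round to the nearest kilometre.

13703 km

Δλ = 173.187 − -171.209 = 344.396°; wrapped into (−180°, 180°]: -15.604°.
Δφ = 52.881 − -69.829 = 122.710°.
a = sin²(Δφ/2) + cos φ₁ · cos φ₂ · sin²(Δλ/2) = 0.774028.
c = 2·atan2(√a, √(1−a)) = 2.15084 rad → d = 6371·c ≈ 13702.97 km.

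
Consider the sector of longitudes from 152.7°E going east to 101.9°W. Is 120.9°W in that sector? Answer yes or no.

Yes

Band width going east from +152.7° to -101.9°: ((-101.9 − 152.7) mod 360) = 105.4°.
Offset of -120.9° east of the west edge: ((-120.9 − 152.7) mod 360) = 86.4°.
86.4° ≤ 105.4° ⇒ inside.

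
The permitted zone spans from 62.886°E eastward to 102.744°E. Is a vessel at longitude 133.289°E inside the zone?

No

Band width going east from +62.886° to +102.744°: ((102.744 − 62.886) mod 360) = 39.858°.
Offset of +133.289° east of the west edge: ((133.289 − 62.886) mod 360) = 70.403°.
70.403° > 39.858° ⇒ outside.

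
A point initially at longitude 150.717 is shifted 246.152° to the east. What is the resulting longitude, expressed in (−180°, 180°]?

+36.869°

Start at +150.717°; shift +246.152° → +396.869°.
+396.869° lies outside (−180°, 180°]; subtract 360° → +36.869°.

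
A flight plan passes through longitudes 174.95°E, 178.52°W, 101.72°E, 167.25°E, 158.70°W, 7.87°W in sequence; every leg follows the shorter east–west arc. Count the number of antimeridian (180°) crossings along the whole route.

Leg 1: +174.95° → -178.52°, shortest Δλ = 6.53° (east) — crosses 180°.
Leg 2: -178.52° → +101.72°, shortest Δλ = -79.76° (west) — crosses 180°.
Leg 3: +101.72° → +167.25°, shortest Δλ = 65.53° (east) — does not cross 180°.
Leg 4: +167.25° → -158.70°, shortest Δλ = 34.05° (east) — crosses 180°.
Leg 5: -158.70° → -7.87°, shortest Δλ = 150.83° (east) — does not cross 180°.
Total crossings: 3.

3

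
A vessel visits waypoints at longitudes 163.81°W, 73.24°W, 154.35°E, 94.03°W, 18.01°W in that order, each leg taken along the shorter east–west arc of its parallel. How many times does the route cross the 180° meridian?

Leg 1: -163.81° → -73.24°, shortest Δλ = 90.57° (east) — does not cross 180°.
Leg 2: -73.24° → +154.35°, shortest Δλ = -132.41° (west) — crosses 180°.
Leg 3: +154.35° → -94.03°, shortest Δλ = 111.62° (east) — crosses 180°.
Leg 4: -94.03° → -18.01°, shortest Δλ = 76.02° (east) — does not cross 180°.
Total crossings: 2.

2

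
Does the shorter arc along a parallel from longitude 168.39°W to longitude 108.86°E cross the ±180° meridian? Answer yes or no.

Yes

Naïve |108.86 − -168.39| = 277.25° > 180°, so the shorter arc goes the other way round — across 180°.
Signed shortest Δλ = ((108.86 − -168.39 + 180) mod 360) − 180 = -82.75°.
Going west by 82.75° from -168.39° passes through 180° before reaching +108.86°.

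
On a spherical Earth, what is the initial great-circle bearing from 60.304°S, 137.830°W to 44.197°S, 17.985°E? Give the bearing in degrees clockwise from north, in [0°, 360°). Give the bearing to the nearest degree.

162°

Δλ = 17.985 − -137.830 = 155.815°.
θ = atan2( sin Δλ · cos φ₂ , cos φ₁ · sin φ₂ − sin φ₁ · cos φ₂ · cos Δλ )
  = atan2(0.29372, -0.91348) = 162.175° → normalised to [0°, 360°): 162.175°.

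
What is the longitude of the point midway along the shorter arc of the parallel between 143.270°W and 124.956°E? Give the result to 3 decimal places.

Signed shortest Δλ from -143.270° to +124.956° is -91.774°.
Midpoint longitude = -143.270° + (-91.774°)/2 = -143.270° − 45.887° = -189.157°.
Normalise into (−180°, 180°]: +170.843°.
(The naïve average (-143.270 + +124.956)/2 = -9.157° is on the wrong side of the globe.)

170.843°E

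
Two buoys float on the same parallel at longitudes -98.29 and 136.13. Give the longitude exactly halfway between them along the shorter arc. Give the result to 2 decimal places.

Signed shortest Δλ from -98.29° to +136.13° is -125.58°.
Midpoint longitude = -98.29° + (-125.58°)/2 = -98.29° − 62.79° = -161.08°.
(The naïve average (-98.29 + +136.13)/2 = 18.92° is on the wrong side of the globe.)

-161.08°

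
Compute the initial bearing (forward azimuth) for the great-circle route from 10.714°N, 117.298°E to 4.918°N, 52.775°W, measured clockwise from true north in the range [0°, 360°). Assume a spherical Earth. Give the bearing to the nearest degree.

Δλ = -52.775 − 117.298 = -170.073°.
θ = atan2( sin Δλ · cos φ₂ , cos φ₁ · sin φ₂ − sin φ₁ · cos φ₂ · cos Δλ )
  = atan2(-0.17176, 0.26668) = -32.784° → normalised to [0°, 360°): 327.216°.

327°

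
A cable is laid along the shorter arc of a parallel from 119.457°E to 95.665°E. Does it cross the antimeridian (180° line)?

Signed shortest Δλ = ((95.665 − 119.457 + 180) mod 360) − 180 = -23.792°.
Going west by 23.792° from +119.457° reaches +95.665° without touching 180°.

No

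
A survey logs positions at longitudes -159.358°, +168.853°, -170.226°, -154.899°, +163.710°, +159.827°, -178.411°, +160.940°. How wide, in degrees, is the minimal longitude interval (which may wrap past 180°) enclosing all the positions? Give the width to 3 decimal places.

45.274°

Sort the longitudes: -178.411°, -170.226°, -159.358°, -154.899°, +159.827°, +160.940°, +163.710°, +168.853°.
Eastward gaps between consecutive values (wrapping around): 8.185°, 10.868°, 4.459°, 314.726°, 1.113°, 2.770°, 5.143°, 12.736°.
Largest gap = 314.726° ⇒ minimal covering band is its complement: 360° − 314.726° = 45.274°.
Band runs from +159.827° eastward to -154.899°, crossing the antimeridian.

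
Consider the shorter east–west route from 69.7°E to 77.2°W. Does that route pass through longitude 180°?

No

Signed shortest Δλ = ((-77.2 − 69.7 + 180) mod 360) − 180 = -146.9°.
Going west by 146.9° from +69.7° reaches -77.2° without touching 180°.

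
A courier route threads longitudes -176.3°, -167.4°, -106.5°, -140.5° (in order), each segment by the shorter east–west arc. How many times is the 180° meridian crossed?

0

Leg 1: -176.3° → -167.4°, shortest Δλ = 8.9° (east) — does not cross 180°.
Leg 2: -167.4° → -106.5°, shortest Δλ = 60.9° (east) — does not cross 180°.
Leg 3: -106.5° → -140.5°, shortest Δλ = -34.0° (west) — does not cross 180°.
Total crossings: 0.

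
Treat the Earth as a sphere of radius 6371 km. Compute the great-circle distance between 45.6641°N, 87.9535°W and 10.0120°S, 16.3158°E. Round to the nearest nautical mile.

Δλ = 16.3158 − -87.9535 = 104.2693°.
Δφ = -10.0120 − 45.6641 = -55.6761°.
a = sin²(Δφ/2) + cos φ₁ · cos φ₂ · sin²(Δλ/2) = 0.646991.
c = 2·atan2(√a, √(1−a)) = 1.86919 rad → d = 6371·c ≈ 11908.59 km ≈ 6430.13 nmi.

6430 nmi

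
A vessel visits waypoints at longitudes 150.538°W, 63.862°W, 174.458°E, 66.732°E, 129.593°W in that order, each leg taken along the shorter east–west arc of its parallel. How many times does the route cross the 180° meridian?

2

Leg 1: -150.538° → -63.862°, shortest Δλ = 86.676° (east) — does not cross 180°.
Leg 2: -63.862° → +174.458°, shortest Δλ = -121.68° (west) — crosses 180°.
Leg 3: +174.458° → +66.732°, shortest Δλ = -107.726° (west) — does not cross 180°.
Leg 4: +66.732° → -129.593°, shortest Δλ = 163.675° (east) — crosses 180°.
Total crossings: 2.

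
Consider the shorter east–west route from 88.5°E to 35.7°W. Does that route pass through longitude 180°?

No

Signed shortest Δλ = ((-35.7 − 88.5 + 180) mod 360) − 180 = -124.2°.
Going west by 124.2° from +88.5° reaches -35.7° without touching 180°.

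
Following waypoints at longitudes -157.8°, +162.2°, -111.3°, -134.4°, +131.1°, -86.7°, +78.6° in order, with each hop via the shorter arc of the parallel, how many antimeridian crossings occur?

Leg 1: -157.8° → +162.2°, shortest Δλ = -40.0° (west) — crosses 180°.
Leg 2: +162.2° → -111.3°, shortest Δλ = 86.5° (east) — crosses 180°.
Leg 3: -111.3° → -134.4°, shortest Δλ = -23.1° (west) — does not cross 180°.
Leg 4: -134.4° → +131.1°, shortest Δλ = -94.5° (west) — crosses 180°.
Leg 5: +131.1° → -86.7°, shortest Δλ = 142.2° (east) — crosses 180°.
Leg 6: -86.7° → +78.6°, shortest Δλ = 165.3° (east) — does not cross 180°.
Total crossings: 4.

4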